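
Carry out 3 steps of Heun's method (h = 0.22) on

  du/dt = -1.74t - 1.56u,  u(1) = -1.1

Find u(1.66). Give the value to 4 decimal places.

-1.3930

Heun: k1 = f(t_n, u_n); k2 = f(t_n + h, u_n + h·k1); u_{n+1} = u_n + (h/2)·(k1 + k2).
t=1.000000, u=-1.100000:
  k1 = f(1.000000, -1.100000) = -0.024000
  k2 = f(1.220000, -1.105280) = -0.398563
  u ← -1.100000 + (0.22/2)·(-0.024000 + (-0.398563)) = -1.146482
t=1.220000, u=-1.146482:
  k1 = f(1.220000, -1.146482) = -0.334288
  k2 = f(1.440000, -1.220025) = -0.602360
  u ← -1.146482 + (0.22/2)·(-0.334288 + (-0.602360)) = -1.249513
t=1.440000, u=-1.249513:
  k1 = f(1.440000, -1.249513) = -0.556359
  k2 = f(1.660000, -1.371912) = -0.748217
  u ← -1.249513 + (0.22/2)·(-0.556359 + (-0.748217)) = -1.393017
u(1.66) ≈ -1.3930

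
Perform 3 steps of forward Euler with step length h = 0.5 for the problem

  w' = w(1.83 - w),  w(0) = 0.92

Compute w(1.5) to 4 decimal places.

1.8030

Euler: w_{n+1} = w_n + h·f(t_n, w_n).
t=0.000000, w=0.920000: f=0.837200 → w ← 0.920000 + 0.5·0.837200 = 1.338600
t=0.500000, w=1.338600: f=0.657788 → w ← 1.338600 + 0.5·0.657788 = 1.667494
t=1.000000, w=1.667494: f=0.270978 → w ← 1.667494 + 0.5·0.270978 = 1.802983
w(1.5) ≈ 1.8030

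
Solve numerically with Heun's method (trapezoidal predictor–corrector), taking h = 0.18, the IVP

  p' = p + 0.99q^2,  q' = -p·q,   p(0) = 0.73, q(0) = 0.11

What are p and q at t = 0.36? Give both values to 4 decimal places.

1.0486, 0.0804

Heun on (p,q): k1 = f(t_n, state_n); k2 = f(t_n + h, state_n + h·k1); state_{n+1} = state_n + (h/2)·(k1 + k2).
0.000000: (0.730000, 0.110000)
  k1 = (0.741979, -0.080300)
  predictor → (0.863556, 0.095546)
  k2 = (0.872594, -0.082509)
  → (0.875312, 0.095347)
0.180000: (0.875312, 0.095347)
  k1 = (0.884312, -0.083458)
  predictor → (1.034488, 0.080325)
  k2 = (1.040875, -0.083095)
  → (1.048578, 0.080357)
(p(0.36), q(0.36)) ≈ (1.0486, 0.0804)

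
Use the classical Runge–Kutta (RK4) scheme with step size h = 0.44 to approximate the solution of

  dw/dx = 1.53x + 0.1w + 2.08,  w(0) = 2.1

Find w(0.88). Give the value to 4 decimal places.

RK4: k1 = f(x_n, w_n); k2 = f(x_n + h/2, w_n + (h/2)·k1); k3 = f(x_n + h/2, w_n + (h/2)·k2); k4 = f(x_n + h, w_n + h·k3); w_{n+1} = w_n + (h/6)·(k1 + 2k2 + 2k3 + k4).
x=0.000000, w=2.100000:
  k1 = f(0.000000, 2.100000) = 2.290000
  k2 = f(0.220000, 2.603800) = 2.676980
  k3 = f(0.220000, 2.688936) = 2.685494
  k4 = f(0.440000, 3.281617) = 3.081362
  w ← 2.100000 + (0.44/6)·(k1 + 2k2 + 2k3 + k4) = 3.280396
x=0.440000, w=3.280396:
  k1 = f(0.440000, 3.280396) = 3.081240
  k2 = f(0.660000, 3.958269) = 3.485627
  k3 = f(0.660000, 4.047234) = 3.494523
  k4 = f(0.880000, 4.817986) = 3.908199
  w ← 3.280396 + (0.44/6)·(k1 + 2k2 + 2k3 + k4) = 4.816710
w(0.88) ≈ 4.8167

4.8167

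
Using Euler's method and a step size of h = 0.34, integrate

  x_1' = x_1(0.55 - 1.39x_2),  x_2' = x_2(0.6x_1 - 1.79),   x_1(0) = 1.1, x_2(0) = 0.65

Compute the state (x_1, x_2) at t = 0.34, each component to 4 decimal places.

0.9678, 0.4003

Euler on (x_1,x_2): x_1_{n+1} = x_1_n + h·x_1', x_2_{n+1} = x_2_n + h·x_2'.
0.000000: (1.100000, 0.650000); f=(-0.388850, -0.734500) → (0.967791, 0.400270)
(x_1(0.34), x_2(0.34)) ≈ (0.9678, 0.4003)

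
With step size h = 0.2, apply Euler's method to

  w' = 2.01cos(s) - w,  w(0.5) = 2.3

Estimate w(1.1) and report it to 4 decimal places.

Euler: w_{n+1} = w_n + h·f(s_n, w_n).
s=0.500000, w=2.300000: f=-0.536059 → w ← 2.300000 + 0.2·(-0.536059) = 2.192788
s=0.700000, w=2.192788: f=-0.655455 → w ← 2.192788 + 0.2·(-0.655455) = 2.061697
s=0.900000, w=2.061697: f=-0.812261 → w ← 2.061697 + 0.2·(-0.812261) = 1.899245
w(1.1) ≈ 1.8992

1.8992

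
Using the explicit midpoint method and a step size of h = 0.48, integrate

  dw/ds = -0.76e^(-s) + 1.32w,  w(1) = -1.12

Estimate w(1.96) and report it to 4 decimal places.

Midpoint: k1 = f(s_n, w_n); k2 = f(s_n + h/2, w_n + (h/2)·k1); w_{n+1} = w_n + h·k2.
s=1.000000, w=-1.120000:
  k1 = f(1.000000, -1.120000) = -1.757988
  k2 = f(1.240000, -1.541917) = -2.255263
  w ← -1.120000 + 0.48·(-2.255263) = -2.202526
s=1.480000, w=-2.202526:
  k1 = f(1.480000, -2.202526) = -3.080339
  k2 = f(1.720000, -2.941807) = -4.019276
  w ← -2.202526 + 0.48·(-4.019276) = -4.131779
w(1.96) ≈ -4.1318

-4.1318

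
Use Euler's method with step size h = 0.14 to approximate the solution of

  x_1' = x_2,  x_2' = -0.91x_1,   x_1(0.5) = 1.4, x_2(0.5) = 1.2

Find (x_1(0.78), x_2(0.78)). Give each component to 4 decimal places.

Euler on (x_1,x_2): x_1_{n+1} = x_1_n + h·x_1', x_2_{n+1} = x_2_n + h·x_2'.
0.500000: (1.400000, 1.200000); f=(1.200000, -1.274000) → (1.568000, 1.021640)
0.640000: (1.568000, 1.021640); f=(1.021640, -1.426880) → (1.711030, 0.821877)
(x_1(0.78), x_2(0.78)) ≈ (1.7110, 0.8219)

1.7110, 0.8219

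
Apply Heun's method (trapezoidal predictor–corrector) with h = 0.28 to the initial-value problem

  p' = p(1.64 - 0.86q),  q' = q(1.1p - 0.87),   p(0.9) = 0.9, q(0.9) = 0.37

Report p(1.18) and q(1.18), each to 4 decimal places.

1.2929, 0.4023

Heun on (p,q): k1 = f(t_n, state_n); k2 = f(t_n + h, state_n + h·k1); state_{n+1} = state_n + (h/2)·(k1 + k2).
0.900000: (0.900000, 0.370000)
  k1 = (1.189620, 0.044400)
  predictor → (1.233094, 0.382432)
  k2 = (1.616719, 0.186016)
  → (1.292888, 0.402258)
(p(1.18), q(1.18)) ≈ (1.2929, 0.4023)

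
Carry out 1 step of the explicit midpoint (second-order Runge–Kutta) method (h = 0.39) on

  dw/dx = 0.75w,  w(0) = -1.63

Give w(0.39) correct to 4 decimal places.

-2.1765

Midpoint: k1 = f(x_n, w_n); k2 = f(x_n + h/2, w_n + (h/2)·k1); w_{n+1} = w_n + h·k2.
x=0.000000, w=-1.630000:
  k1 = f(0.000000, -1.630000) = -1.222500
  k2 = f(0.195000, -1.868387) = -1.401291
  w ← -1.630000 + 0.39·(-1.401291) = -2.176503
w(0.39) ≈ -2.1765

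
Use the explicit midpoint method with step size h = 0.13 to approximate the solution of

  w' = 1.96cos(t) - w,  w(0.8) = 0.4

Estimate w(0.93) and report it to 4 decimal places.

0.5051

Midpoint: k1 = f(t_n, w_n); k2 = f(t_n + h/2, w_n + (h/2)·k1); w_{n+1} = w_n + h·k2.
t=0.800000, w=0.400000:
  k1 = f(0.800000, 0.400000) = 0.965545
  k2 = f(0.865000, 0.462760) = 0.808574
  w ← 0.400000 + 0.13·0.808574 = 0.505115
w(0.93) ≈ 0.5051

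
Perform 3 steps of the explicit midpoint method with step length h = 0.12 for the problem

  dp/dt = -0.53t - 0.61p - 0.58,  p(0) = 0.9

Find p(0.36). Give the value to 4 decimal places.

Midpoint: k1 = f(t_n, p_n); k2 = f(t_n + h/2, p_n + (h/2)·k1); p_{n+1} = p_n + h·k2.
t=0.000000, p=0.900000:
  k1 = f(0.000000, 0.900000) = -1.129000
  k2 = f(0.060000, 0.832260) = -1.119479
  p ← 0.900000 + 0.12·(-1.119479) = 0.765663
t=0.120000, p=0.765663:
  k1 = f(0.120000, 0.765663) = -1.110654
  k2 = f(0.180000, 0.699023) = -1.101804
  p ← 0.765663 + 0.12·(-1.101804) = 0.633446
t=0.240000, p=0.633446:
  k1 = f(0.240000, 0.633446) = -1.093602
  k2 = f(0.300000, 0.567830) = -1.085376
  p ← 0.633446 + 0.12·(-1.085376) = 0.503201
p(0.36) ≈ 0.5032

0.5032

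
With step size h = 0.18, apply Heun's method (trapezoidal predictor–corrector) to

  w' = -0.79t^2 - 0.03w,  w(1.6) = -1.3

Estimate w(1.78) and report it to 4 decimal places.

-1.6993

Heun: k1 = f(t_n, w_n); k2 = f(t_n + h, w_n + h·k1); w_{n+1} = w_n + (h/2)·(k1 + k2).
t=1.600000, w=-1.300000:
  k1 = f(1.600000, -1.300000) = -1.983400
  k2 = f(1.780000, -1.657012) = -2.453326
  w ← -1.300000 + (0.18/2)·(-1.983400 + (-2.453326)) = -1.699305
w(1.78) ≈ -1.6993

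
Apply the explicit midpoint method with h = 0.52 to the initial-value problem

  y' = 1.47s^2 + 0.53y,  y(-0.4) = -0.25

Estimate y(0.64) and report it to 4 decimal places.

Midpoint: k1 = f(s_n, y_n); k2 = f(s_n + h/2, y_n + (h/2)·k1); y_{n+1} = y_n + h·k2.
s=-0.400000, y=-0.250000:
  k1 = f(-0.400000, -0.250000) = 0.102700
  k2 = f(-0.140000, -0.223298) = -0.089536
  y ← -0.250000 + 0.52·(-0.089536) = -0.296559
s=0.120000, y=-0.296559:
  k1 = f(0.120000, -0.296559) = -0.136008
  k2 = f(0.380000, -0.331921) = 0.036350
  y ← -0.296559 + 0.52·0.036350 = -0.277657
y(0.64) ≈ -0.2777

-0.2777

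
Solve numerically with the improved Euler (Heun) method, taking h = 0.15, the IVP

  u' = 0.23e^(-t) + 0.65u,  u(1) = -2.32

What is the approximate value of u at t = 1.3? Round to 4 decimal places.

Heun: k1 = f(t_n, u_n); k2 = f(t_n + h, u_n + h·k1); u_{n+1} = u_n + (h/2)·(k1 + k2).
t=1.000000, u=-2.320000:
  k1 = f(1.000000, -2.320000) = -1.423388
  k2 = f(1.150000, -2.533508) = -1.573954
  u ← -2.320000 + (0.15/2)·(-1.423388 + (-1.573954)) = -2.544801
t=1.150000, u=-2.544801:
  k1 = f(1.150000, -2.544801) = -1.581294
  k2 = f(1.300000, -2.781995) = -1.745614
  u ← -2.544801 + (0.15/2)·(-1.581294 + (-1.745614)) = -2.794319
u(1.3) ≈ -2.7943

-2.7943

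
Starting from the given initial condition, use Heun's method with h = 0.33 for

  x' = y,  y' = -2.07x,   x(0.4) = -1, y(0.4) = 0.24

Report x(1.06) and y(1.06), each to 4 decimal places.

-0.4213, 1.3471

Heun on (x,y): k1 = f(t_n, state_n); k2 = f(t_n + h, state_n + h·k1); state_{n+1} = state_n + (h/2)·(k1 + k2).
0.400000: (-1.000000, 0.240000)
  k1 = (0.240000, 2.070000)
  predictor → (-0.920800, 0.923100)
  k2 = (0.923100, 1.906056)
  → (-0.808088, 0.896049)
0.730000: (-0.808088, 0.896049)
  k1 = (0.896049, 1.672743)
  predictor → (-0.512392, 1.448054)
  k2 = (1.448054, 1.060652)
  → (-0.421311, 1.347059)
(x(1.06), y(1.06)) ≈ (-0.4213, 1.3471)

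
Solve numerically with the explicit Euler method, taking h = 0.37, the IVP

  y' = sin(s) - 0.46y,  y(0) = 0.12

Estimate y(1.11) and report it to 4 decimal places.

0.4291

Euler: y_{n+1} = y_n + h·f(s_n, y_n).
s=0.000000, y=0.120000: f=-0.055200 → y ← 0.120000 + 0.37·(-0.055200) = 0.099576
s=0.370000, y=0.099576: f=0.315810 → y ← 0.099576 + 0.37·0.315810 = 0.216426
s=0.740000, y=0.216426: f=0.574732 → y ← 0.216426 + 0.37·0.574732 = 0.429077
y(1.11) ≈ 0.4291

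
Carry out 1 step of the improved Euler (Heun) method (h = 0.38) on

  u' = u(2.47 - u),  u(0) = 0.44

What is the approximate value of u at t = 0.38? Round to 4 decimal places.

0.8601

Heun: k1 = f(t_n, u_n); k2 = f(t_n + h, u_n + h·k1); u_{n+1} = u_n + (h/2)·(k1 + k2).
t=0.000000, u=0.440000:
  k1 = f(0.000000, 0.440000) = 0.893200
  k2 = f(0.380000, 0.779416) = 1.317668
  u ← 0.440000 + (0.38/2)·(0.893200 + 1.317668) = 0.860065
u(0.38) ≈ 0.8601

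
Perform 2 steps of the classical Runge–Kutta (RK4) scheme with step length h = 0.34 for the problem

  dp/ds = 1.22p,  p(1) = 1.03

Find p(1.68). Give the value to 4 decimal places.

RK4: k1 = f(s_n, p_n); k2 = f(s_n + h/2, p_n + (h/2)·k1); k3 = f(s_n + h/2, p_n + (h/2)·k2); k4 = f(s_n + h, p_n + h·k3); p_{n+1} = p_n + (h/6)·(k1 + 2k2 + 2k3 + k4).
s=1.000000, p=1.030000:
  k1 = f(1.000000, 1.030000) = 1.256600
  k2 = f(1.170000, 1.243622) = 1.517219
  k3 = f(1.170000, 1.287927) = 1.571271
  k4 = f(1.340000, 1.564232) = 1.908363
  p ← 1.030000 + (0.34/6)·(k1 + 2k2 + 2k3 + k4) = 1.559377
s=1.340000, p=1.559377:
  k1 = f(1.340000, 1.559377) = 1.902440
  k2 = f(1.510000, 1.882792) = 2.297006
  k3 = f(1.510000, 1.949868) = 2.378839
  k4 = f(1.680000, 2.368182) = 2.889182
  p ← 1.559377 + (0.34/6)·(k1 + 2k2 + 2k3 + k4) = 2.360831
p(1.68) ≈ 2.3608

2.3608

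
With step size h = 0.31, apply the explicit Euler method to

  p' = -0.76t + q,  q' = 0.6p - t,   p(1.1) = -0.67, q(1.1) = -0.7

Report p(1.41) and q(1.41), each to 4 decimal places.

Euler on (p,q): p_{n+1} = p_n + h·p', q_{n+1} = q_n + h·q'.
1.100000: (-0.670000, -0.700000); f=(-1.536000, -1.502000) → (-1.146160, -1.165620)
(p(1.41), q(1.41)) ≈ (-1.1462, -1.1656)

-1.1462, -1.1656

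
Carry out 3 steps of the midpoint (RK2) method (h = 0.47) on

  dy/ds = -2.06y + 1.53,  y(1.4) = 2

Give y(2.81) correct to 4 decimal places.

Midpoint: k1 = f(s_n, y_n); k2 = f(s_n + h/2, y_n + (h/2)·k1); y_{n+1} = y_n + h·k2.
s=1.400000, y=2.000000:
  k1 = f(1.400000, 2.000000) = -2.590000
  k2 = f(1.635000, 1.391350) = -1.336181
  y ← 2.000000 + 0.47·(-1.336181) = 1.371995
s=1.870000, y=1.371995:
  k1 = f(1.870000, 1.371995) = -1.296310
  k2 = f(2.105000, 1.067362) = -0.668766
  y ← 1.371995 + 0.47·(-0.668766) = 1.057675
s=2.340000, y=1.057675:
  k1 = f(2.340000, 1.057675) = -0.648810
  k2 = f(2.575000, 0.905204) = -0.334721
  y ← 1.057675 + 0.47·(-0.334721) = 0.900356
y(2.81) ≈ 0.9004

0.9004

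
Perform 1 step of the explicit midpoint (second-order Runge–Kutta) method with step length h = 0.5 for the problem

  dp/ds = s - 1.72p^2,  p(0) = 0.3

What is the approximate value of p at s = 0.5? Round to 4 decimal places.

0.3663

Midpoint: k1 = f(s_n, p_n); k2 = f(s_n + h/2, p_n + (h/2)·k1); p_{n+1} = p_n + h·k2.
s=0.000000, p=0.300000:
  k1 = f(0.000000, 0.300000) = -0.154800
  k2 = f(0.250000, 0.261300) = 0.132562
  p ← 0.300000 + 0.5·0.132562 = 0.366281
p(0.5) ≈ 0.3663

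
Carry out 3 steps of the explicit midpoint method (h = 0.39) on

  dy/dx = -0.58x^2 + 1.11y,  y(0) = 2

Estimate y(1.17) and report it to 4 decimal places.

Midpoint: k1 = f(x_n, y_n); k2 = f(x_n + h/2, y_n + (h/2)·k1); y_{n+1} = y_n + h·k2.
x=0.000000, y=2.000000:
  k1 = f(0.000000, 2.000000) = 2.220000
  k2 = f(0.195000, 2.432900) = 2.678465
  y ← 2.000000 + 0.39·2.678465 = 3.044601
x=0.390000, y=3.044601:
  k1 = f(0.390000, 3.044601) = 3.291289
  k2 = f(0.585000, 3.686403) = 3.893416
  y ← 3.044601 + 0.39·3.893416 = 4.563034
x=0.780000, y=4.563034:
  k1 = f(0.780000, 4.563034) = 4.712095
  k2 = f(0.975000, 5.481892) = 5.533538
  y ← 4.563034 + 0.39·5.533538 = 6.721113
y(1.17) ≈ 6.7211

6.7211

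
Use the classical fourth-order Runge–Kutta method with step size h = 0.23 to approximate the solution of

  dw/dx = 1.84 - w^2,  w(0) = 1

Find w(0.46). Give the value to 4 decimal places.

RK4: k1 = f(x_n, w_n); k2 = f(x_n + h/2, w_n + (h/2)·k1); k3 = f(x_n + h/2, w_n + (h/2)·k2); k4 = f(x_n + h, w_n + h·k3); w_{n+1} = w_n + (h/6)·(k1 + 2k2 + 2k3 + k4).
x=0.000000, w=1.000000:
  k1 = f(0.000000, 1.000000) = 0.840000
  k2 = f(0.115000, 1.096600) = 0.637468
  k3 = f(0.115000, 1.073309) = 0.688008
  k4 = f(0.230000, 1.158242) = 0.498476
  w ← 1.000000 + (0.23/6)·(k1 + 2k2 + 2k3 + k4) = 1.152928
x=0.230000, w=1.152928:
  k1 = f(0.230000, 1.152928) = 0.510757
  k2 = f(0.345000, 1.211665) = 0.371868
  k3 = f(0.345000, 1.195693) = 0.410319
  k4 = f(0.460000, 1.247301) = 0.284239
  w ← 1.152928 + (0.23/6)·(k1 + 2k2 + 2k3 + k4) = 1.243371
w(0.46) ≈ 1.2434

1.2434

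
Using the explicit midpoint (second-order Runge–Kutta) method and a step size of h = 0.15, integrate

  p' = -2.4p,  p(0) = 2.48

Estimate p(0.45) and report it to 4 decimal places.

Midpoint: k1 = f(t_n, p_n); k2 = f(t_n + h/2, p_n + (h/2)·k1); p_{n+1} = p_n + h·k2.
t=0.000000, p=2.480000:
  k1 = f(0.000000, 2.480000) = -5.952000
  k2 = f(0.075000, 2.033600) = -4.880640
  p ← 2.480000 + 0.15·(-4.880640) = 1.747904
t=0.150000, p=1.747904:
  k1 = f(0.150000, 1.747904) = -4.194970
  k2 = f(0.225000, 1.433281) = -3.439875
  p ← 1.747904 + 0.15·(-3.439875) = 1.231923
t=0.300000, p=1.231923:
  k1 = f(0.300000, 1.231923) = -2.956615
  k2 = f(0.375000, 1.010177) = -2.424424
  p ← 1.231923 + 0.15·(-2.424424) = 0.868259
p(0.45) ≈ 0.8683

0.8683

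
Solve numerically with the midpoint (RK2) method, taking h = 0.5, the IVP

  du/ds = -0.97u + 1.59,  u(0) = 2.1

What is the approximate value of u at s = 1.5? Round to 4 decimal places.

Midpoint: k1 = f(s_n, u_n); k2 = f(s_n + h/2, u_n + (h/2)·k1); u_{n+1} = u_n + h·k2.
s=0.000000, u=2.100000:
  k1 = f(0.000000, 2.100000) = -0.447000
  k2 = f(0.250000, 1.988250) = -0.338602
  u ← 2.100000 + 0.5·(-0.338602) = 1.930699
s=0.500000, u=1.930699:
  k1 = f(0.500000, 1.930699) = -0.282778
  k2 = f(0.750000, 1.860004) = -0.214204
  u ← 1.930699 + 0.5·(-0.214204) = 1.823597
s=1.000000, u=1.823597:
  k1 = f(1.000000, 1.823597) = -0.178889
  k2 = f(1.250000, 1.778874) = -0.135508
  u ← 1.823597 + 0.5·(-0.135508) = 1.755843
u(1.5) ≈ 1.7558

1.7558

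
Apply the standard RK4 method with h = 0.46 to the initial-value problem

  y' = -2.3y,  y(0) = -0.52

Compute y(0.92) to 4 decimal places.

RK4: k1 = f(t_n, y_n); k2 = f(t_n + h/2, y_n + (h/2)·k1); k3 = f(t_n + h/2, y_n + (h/2)·k2); k4 = f(t_n + h, y_n + h·k3); y_{n+1} = y_n + (h/6)·(k1 + 2k2 + 2k3 + k4).
t=0.000000, y=-0.520000:
  k1 = f(0.000000, -0.520000) = 1.196000
  k2 = f(0.230000, -0.244920) = 0.563316
  k3 = f(0.230000, -0.390437) = 0.898006
  k4 = f(0.460000, -0.106917) = 0.245910
  y ← -0.520000 + (0.46/6)·(k1 + 2k2 + 2k3 + k4) = -0.185384
t=0.460000, y=-0.185384:
  k1 = f(0.460000, -0.185384) = 0.426384
  k2 = f(0.690000, -0.087316) = 0.200827
  k3 = f(0.690000, -0.139194) = 0.320146
  k4 = f(0.920000, -0.038117) = 0.087669
  y ← -0.185384 + (0.46/6)·(k1 + 2k2 + 2k3 + k4) = -0.066091
y(0.92) ≈ -0.0661

-0.0661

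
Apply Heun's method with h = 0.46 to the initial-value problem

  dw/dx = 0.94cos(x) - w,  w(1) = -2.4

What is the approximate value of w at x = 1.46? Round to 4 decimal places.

-1.4629

Heun: k1 = f(x_n, w_n); k2 = f(x_n + h, w_n + h·k1); w_{n+1} = w_n + (h/2)·(k1 + k2).
x=1.000000, w=-2.400000:
  k1 = f(1.000000, -2.400000) = 2.907884
  k2 = f(1.460000, -1.062373) = 1.166309
  w ← -2.400000 + (0.46/2)·(2.907884 + 1.166309) = -1.462936
w(1.46) ≈ -1.4629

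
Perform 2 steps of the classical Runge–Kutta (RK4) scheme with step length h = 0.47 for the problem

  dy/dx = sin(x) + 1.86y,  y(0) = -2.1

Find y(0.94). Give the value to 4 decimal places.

RK4: k1 = f(x_n, y_n); k2 = f(x_n + h/2, y_n + (h/2)·k1); k3 = f(x_n + h/2, y_n + (h/2)·k2); k4 = f(x_n + h, y_n + h·k3); y_{n+1} = y_n + (h/6)·(k1 + 2k2 + 2k3 + k4).
x=0.000000, y=-2.100000:
  k1 = f(0.000000, -2.100000) = -3.906000
  k2 = f(0.235000, -3.017910) = -5.380470
  k3 = f(0.235000, -3.364410) = -6.024960
  k4 = f(0.470000, -4.931731) = -8.720134
  y ← -2.100000 + (0.47/6)·(k1 + 2k2 + 2k3 + k4) = -4.875898
x=0.470000, y=-4.875898:
  k1 = f(0.470000, -4.875898) = -8.616284
  k2 = f(0.705000, -6.900725) = -12.187314
  k3 = f(0.705000, -7.739917) = -13.748211
  k4 = f(0.940000, -11.337557) = -20.280298
  y ← -4.875898 + (0.47/6)·(k1 + 2k2 + 2k3 + k4) = -11.202696
y(0.94) ≈ -11.2027

-11.2027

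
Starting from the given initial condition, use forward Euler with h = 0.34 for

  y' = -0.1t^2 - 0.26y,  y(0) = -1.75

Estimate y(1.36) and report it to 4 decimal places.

Euler: y_{n+1} = y_n + h·f(t_n, y_n).
t=0.000000, y=-1.750000: f=0.455000 → y ← -1.750000 + 0.34·0.455000 = -1.595300
t=0.340000, y=-1.595300: f=0.403218 → y ← -1.595300 + 0.34·0.403218 = -1.458206
t=0.680000, y=-1.458206: f=0.332894 → y ← -1.458206 + 0.34·0.332894 = -1.345022
t=1.020000, y=-1.345022: f=0.245666 → y ← -1.345022 + 0.34·0.245666 = -1.261496
y(1.36) ≈ -1.2615

-1.2615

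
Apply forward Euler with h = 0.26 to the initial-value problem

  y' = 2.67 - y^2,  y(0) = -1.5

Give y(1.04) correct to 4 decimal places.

-0.3863

Euler: y_{n+1} = y_n + h·f(x_n, y_n).
x=0.000000, y=-1.500000: f=0.420000 → y ← -1.500000 + 0.26·0.420000 = -1.390800
x=0.260000, y=-1.390800: f=0.735675 → y ← -1.390800 + 0.26·0.735675 = -1.199524
x=0.520000, y=-1.199524: f=1.231141 → y ← -1.199524 + 0.26·1.231141 = -0.879428
x=0.780000, y=-0.879428: f=1.896607 → y ← -0.879428 + 0.26·1.896607 = -0.386310
y(1.04) ≈ -0.3863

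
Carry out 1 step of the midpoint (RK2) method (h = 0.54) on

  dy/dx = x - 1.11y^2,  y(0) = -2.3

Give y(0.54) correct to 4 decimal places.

Midpoint: k1 = f(x_n, y_n); k2 = f(x_n + h/2, y_n + (h/2)·k1); y_{n+1} = y_n + h·k2.
x=0.000000, y=-2.300000:
  k1 = f(0.000000, -2.300000) = -5.871900
  k2 = f(0.270000, -3.885413) = -16.487042
  y ← -2.300000 + 0.54·(-16.487042) = -11.203003
y(0.54) ≈ -11.2030

-11.2030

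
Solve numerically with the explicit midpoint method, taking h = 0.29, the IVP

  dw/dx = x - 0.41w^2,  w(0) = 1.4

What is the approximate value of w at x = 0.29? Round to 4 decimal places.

1.2462

Midpoint: k1 = f(x_n, w_n); k2 = f(x_n + h/2, w_n + (h/2)·k1); w_{n+1} = w_n + h·k2.
x=0.000000, w=1.400000:
  k1 = f(0.000000, 1.400000) = -0.803600
  k2 = f(0.145000, 1.283478) = -0.530399
  w ← 1.400000 + 0.29·(-0.530399) = 1.246184
w(0.29) ≈ 1.2462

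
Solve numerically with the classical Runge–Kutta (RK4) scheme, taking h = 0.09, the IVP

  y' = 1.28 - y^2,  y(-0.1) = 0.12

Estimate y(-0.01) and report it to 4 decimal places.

RK4: k1 = f(x_n, y_n); k2 = f(x_n + h/2, y_n + (h/2)·k1); k3 = f(x_n + h/2, y_n + (h/2)·k2); k4 = f(x_n + h, y_n + h·k3); y_{n+1} = y_n + (h/6)·(k1 + 2k2 + 2k3 + k4).
x=-0.100000, y=0.120000:
  k1 = f(-0.100000, 0.120000) = 1.265600
  k2 = f(-0.055000, 0.176952) = 1.248688
  k3 = f(-0.055000, 0.176191) = 1.248957
  k4 = f(-0.010000, 0.232406) = 1.225987
  y ← 0.120000 + (0.09/6)·(k1 + 2k2 + 2k3 + k4) = 0.232303
y(-0.01) ≈ 0.2323

0.2323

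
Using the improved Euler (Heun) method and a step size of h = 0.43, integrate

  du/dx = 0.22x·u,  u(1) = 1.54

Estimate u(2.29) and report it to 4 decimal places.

Heun: k1 = f(x_n, u_n); k2 = f(x_n + h, u_n + h·k1); u_{n+1} = u_n + (h/2)·(k1 + k2).
x=1.000000, u=1.540000:
  k1 = f(1.000000, 1.540000) = 0.338800
  k2 = f(1.430000, 1.685684) = 0.530316
  u ← 1.540000 + (0.43/2)·(0.338800 + 0.530316) = 1.726860
x=1.430000, u=1.726860:
  k1 = f(1.430000, 1.726860) = 0.543270
  k2 = f(1.860000, 1.960466) = 0.802223
  u ← 1.726860 + (0.43/2)·(0.543270 + 0.802223) = 2.016141
x=1.860000, u=2.016141:
  k1 = f(1.860000, 2.016141) = 0.825005
  k2 = f(2.290000, 2.370893) = 1.194456
  u ← 2.016141 + (0.43/2)·(0.825005 + 1.194456) = 2.450325
u(2.29) ≈ 2.4503

2.4503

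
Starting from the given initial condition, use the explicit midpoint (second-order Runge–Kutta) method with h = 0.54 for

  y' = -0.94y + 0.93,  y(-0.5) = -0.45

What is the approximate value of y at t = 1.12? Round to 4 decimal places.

Midpoint: k1 = f(t_n, y_n); k2 = f(t_n + h/2, y_n + (h/2)·k1); y_{n+1} = y_n + h·k2.
t=-0.500000, y=-0.450000:
  k1 = f(-0.500000, -0.450000) = 1.353000
  k2 = f(-0.230000, -0.084690) = 1.009609
  y ← -0.450000 + 0.54·1.009609 = 0.095189
t=0.040000, y=0.095189:
  k1 = f(0.040000, 0.095189) = 0.840523
  k2 = f(0.310000, 0.322130) = 0.627198
  y ← 0.095189 + 0.54·0.627198 = 0.433876
t=0.580000, y=0.433876:
  k1 = f(0.580000, 0.433876) = 0.522157
  k2 = f(0.850000, 0.574858) = 0.389634
  y ← 0.433876 + 0.54·0.389634 = 0.644278
y(1.12) ≈ 0.6443

0.6443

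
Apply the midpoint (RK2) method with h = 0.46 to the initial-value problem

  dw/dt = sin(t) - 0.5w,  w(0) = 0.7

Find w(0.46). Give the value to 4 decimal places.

0.6624

Midpoint: k1 = f(t_n, w_n); k2 = f(t_n + h/2, w_n + (h/2)·k1); w_{n+1} = w_n + h·k2.
t=0.000000, w=0.700000:
  k1 = f(0.000000, 0.700000) = -0.350000
  k2 = f(0.230000, 0.619500) = -0.081772
  w ← 0.700000 + 0.46·(-0.081772) = 0.662385
w(0.46) ≈ 0.6624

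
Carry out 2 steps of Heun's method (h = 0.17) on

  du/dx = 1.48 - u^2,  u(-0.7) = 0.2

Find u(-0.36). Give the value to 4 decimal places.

0.6311

Heun: k1 = f(x_n, u_n); k2 = f(x_n + h, u_n + h·k1); u_{n+1} = u_n + (h/2)·(k1 + k2).
x=-0.700000, u=0.200000:
  k1 = f(-0.700000, 0.200000) = 1.440000
  k2 = f(-0.530000, 0.444800) = 1.282153
  u ← 0.200000 + (0.17/2)·(1.440000 + 1.282153) = 0.431383
x=-0.530000, u=0.431383:
  k1 = f(-0.530000, 0.431383) = 1.293909
  k2 = f(-0.360000, 0.651347) = 1.055746
  u ← 0.431383 + (0.17/2)·(1.293909 + 1.055746) = 0.631104
u(-0.36) ≈ 0.6311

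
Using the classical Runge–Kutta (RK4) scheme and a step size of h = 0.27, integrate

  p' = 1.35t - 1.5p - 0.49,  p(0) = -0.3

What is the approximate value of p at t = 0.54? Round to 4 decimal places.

RK4: k1 = f(t_n, p_n); k2 = f(t_n + h/2, p_n + (h/2)·k1); k3 = f(t_n + h/2, p_n + (h/2)·k2); k4 = f(t_n + h, p_n + h·k3); p_{n+1} = p_n + (h/6)·(k1 + 2k2 + 2k3 + k4).
t=0.000000, p=-0.300000:
  k1 = f(0.000000, -0.300000) = -0.040000
  k2 = f(0.135000, -0.305400) = 0.150350
  k3 = f(0.135000, -0.279703) = 0.111804
  k4 = f(0.270000, -0.269813) = 0.279219
  p ← -0.300000 + (0.27/6)·(k1 + 2k2 + 2k3 + k4) = -0.265641
t=0.270000, p=-0.265641:
  k1 = f(0.270000, -0.265641) = 0.272962
  k2 = f(0.405000, -0.228791) = 0.399937
  k3 = f(0.405000, -0.211650) = 0.374225
  k4 = f(0.540000, -0.164601) = 0.485901
  p ← -0.265641 + (0.27/6)·(k1 + 2k2 + 2k3 + k4) = -0.161818
p(0.54) ≈ -0.1618

-0.1618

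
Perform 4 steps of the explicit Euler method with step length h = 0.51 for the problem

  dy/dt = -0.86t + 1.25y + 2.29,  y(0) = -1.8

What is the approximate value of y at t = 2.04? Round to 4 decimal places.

-3.6053

Euler: y_{n+1} = y_n + h·f(t_n, y_n).
t=0.000000, y=-1.800000: f=0.040000 → y ← -1.800000 + 0.51·0.040000 = -1.779600
t=0.510000, y=-1.779600: f=-0.373100 → y ← -1.779600 + 0.51·(-0.373100) = -1.969881
t=1.020000, y=-1.969881: f=-1.049551 → y ← -1.969881 + 0.51·(-1.049551) = -2.505152
t=1.530000, y=-2.505152: f=-2.157240 → y ← -2.505152 + 0.51·(-2.157240) = -3.605345
y(2.04) ≈ -3.6053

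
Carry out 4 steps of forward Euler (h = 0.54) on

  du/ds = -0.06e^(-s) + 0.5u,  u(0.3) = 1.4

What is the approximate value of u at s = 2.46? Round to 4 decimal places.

Euler: u_{n+1} = u_n + h·f(s_n, u_n).
s=0.300000, u=1.400000: f=0.655551 → u ← 1.400000 + 0.54·0.655551 = 1.753997
s=0.840000, u=1.753997: f=0.851096 → u ← 1.753997 + 0.54·0.851096 = 2.213589
s=1.380000, u=2.213589: f=1.091700 → u ← 2.213589 + 0.54·1.091700 = 2.803107
s=1.920000, u=2.803107: f=1.392757 → u ← 2.803107 + 0.54·1.392757 = 3.555196
u(2.46) ≈ 3.5552

3.5552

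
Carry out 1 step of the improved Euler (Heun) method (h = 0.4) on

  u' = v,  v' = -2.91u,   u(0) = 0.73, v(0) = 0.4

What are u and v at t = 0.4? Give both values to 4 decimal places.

Heun on (u,v): k1 = f(t_n, state_n); k2 = f(t_n + h, state_n + h·k1); state_{n+1} = state_n + (h/2)·(k1 + k2).
0.000000: (0.730000, 0.400000)
  k1 = (0.400000, -2.124300)
  predictor → (0.890000, -0.449720)
  k2 = (-0.449720, -2.589900)
  → (0.720056, -0.542840)
(u(0.4), v(0.4)) ≈ (0.7201, -0.5428)

0.7201, -0.5428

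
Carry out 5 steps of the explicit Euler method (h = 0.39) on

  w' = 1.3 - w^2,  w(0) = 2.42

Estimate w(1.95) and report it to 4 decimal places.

Euler: w_{n+1} = w_n + h·f(t_n, w_n).
t=0.000000, w=2.420000: f=-4.556400 → w ← 2.420000 + 0.39·(-4.556400) = 0.643004
t=0.390000, w=0.643004: f=0.886546 → w ← 0.643004 + 0.39·0.886546 = 0.988757
t=0.780000, w=0.988757: f=0.322360 → w ← 0.988757 + 0.39·0.322360 = 1.114477
t=1.170000, w=1.114477: f=0.057941 → w ← 1.114477 + 0.39·0.057941 = 1.137074
t=1.560000, w=1.137074: f=0.007063 → w ← 1.137074 + 0.39·0.007063 = 1.139828
w(1.95) ≈ 1.1398

1.1398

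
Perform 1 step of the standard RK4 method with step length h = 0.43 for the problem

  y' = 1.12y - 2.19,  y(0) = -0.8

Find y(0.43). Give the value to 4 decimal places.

-2.5040

RK4: k1 = f(x_n, y_n); k2 = f(x_n + h/2, y_n + (h/2)·k1); k3 = f(x_n + h/2, y_n + (h/2)·k2); k4 = f(x_n + h, y_n + h·k3); y_{n+1} = y_n + (h/6)·(k1 + 2k2 + 2k3 + k4).
x=0.000000, y=-0.800000:
  k1 = f(0.000000, -0.800000) = -3.086000
  k2 = f(0.215000, -1.463490) = -3.829109
  k3 = f(0.215000, -1.623258) = -4.008049
  k4 = f(0.430000, -2.523461) = -5.016277
  y ← -0.800000 + (0.43/6)·(k1 + 2k2 + 2k3 + k4) = -2.503989
y(0.43) ≈ -2.5040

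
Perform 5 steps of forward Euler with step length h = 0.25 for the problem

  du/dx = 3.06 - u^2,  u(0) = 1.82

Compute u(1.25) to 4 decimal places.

1.7493

Euler: u_{n+1} = u_n + h·f(x_n, u_n).
x=0.000000, u=1.820000: f=-0.252400 → u ← 1.820000 + 0.25·(-0.252400) = 1.756900
x=0.250000, u=1.756900: f=-0.026698 → u ← 1.756900 + 0.25·(-0.026698) = 1.750226
x=0.500000, u=1.750226: f=-0.003290 → u ← 1.750226 + 0.25·(-0.003290) = 1.749403
x=0.750000, u=1.749403: f=-0.000412 → u ← 1.749403 + 0.25·(-0.000412) = 1.749300
x=1.000000, u=1.749300: f=-0.000052 → u ← 1.749300 + 0.25·(-0.000052) = 1.749287
u(1.25) ≈ 1.7493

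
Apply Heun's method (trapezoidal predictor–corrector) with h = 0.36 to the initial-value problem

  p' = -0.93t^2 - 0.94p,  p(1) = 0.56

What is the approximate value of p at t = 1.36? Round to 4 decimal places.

-0.0178

Heun: k1 = f(t_n, p_n); k2 = f(t_n + h, p_n + h·k1); p_{n+1} = p_n + (h/2)·(k1 + k2).
t=1.000000, p=0.560000:
  k1 = f(1.000000, 0.560000) = -1.456400
  k2 = f(1.360000, 0.035696) = -1.753682
  p ← 0.560000 + (0.36/2)·(-1.456400 + (-1.753682)) = -0.017815
p(1.36) ≈ -0.0178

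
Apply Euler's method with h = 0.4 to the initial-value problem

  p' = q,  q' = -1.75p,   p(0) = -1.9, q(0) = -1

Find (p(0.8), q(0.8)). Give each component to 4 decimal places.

-2.1680, 1.9400

Euler on (p,q): p_{n+1} = p_n + h·p', q_{n+1} = q_n + h·q'.
0.000000: (-1.900000, -1.000000); f=(-1.000000, 3.325000) → (-2.300000, 0.330000)
0.400000: (-2.300000, 0.330000); f=(0.330000, 4.025000) → (-2.168000, 1.940000)
(p(0.8), q(0.8)) ≈ (-2.1680, 1.9400)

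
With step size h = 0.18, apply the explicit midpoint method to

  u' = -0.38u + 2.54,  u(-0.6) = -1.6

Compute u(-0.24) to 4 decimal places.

Midpoint: k1 = f(t_n, u_n); k2 = f(t_n + h/2, u_n + (h/2)·k1); u_{n+1} = u_n + h·k2.
t=-0.600000, u=-1.600000:
  k1 = f(-0.600000, -1.600000) = 3.148000
  k2 = f(-0.510000, -1.316680) = 3.040338
  u ← -1.600000 + 0.18·3.040338 = -1.052739
t=-0.420000, u=-1.052739:
  k1 = f(-0.420000, -1.052739) = 2.940041
  k2 = f(-0.330000, -0.788135) = 2.839491
  u ← -1.052739 + 0.18·2.839491 = -0.541631
u(-0.24) ≈ -0.5416

-0.5416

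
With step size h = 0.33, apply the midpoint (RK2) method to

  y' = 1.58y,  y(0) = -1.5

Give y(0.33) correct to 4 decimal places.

-2.4860

Midpoint: k1 = f(s_n, y_n); k2 = f(s_n + h/2, y_n + (h/2)·k1); y_{n+1} = y_n + h·k2.
s=0.000000, y=-1.500000:
  k1 = f(0.000000, -1.500000) = -2.370000
  k2 = f(0.165000, -1.891050) = -2.987859
  y ← -1.500000 + 0.33·(-2.987859) = -2.485993
y(0.33) ≈ -2.4860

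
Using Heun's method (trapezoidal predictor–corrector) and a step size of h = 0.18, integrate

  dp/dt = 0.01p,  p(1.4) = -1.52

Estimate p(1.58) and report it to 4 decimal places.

Heun: k1 = f(t_n, p_n); k2 = f(t_n + h, p_n + h·k1); p_{n+1} = p_n + (h/2)·(k1 + k2).
t=1.400000, p=-1.520000:
  k1 = f(1.400000, -1.520000) = -0.015200
  k2 = f(1.580000, -1.522736) = -0.015227
  p ← -1.520000 + (0.18/2)·(-0.015200 + (-0.015227)) = -1.522738
p(1.58) ≈ -1.5227

-1.5227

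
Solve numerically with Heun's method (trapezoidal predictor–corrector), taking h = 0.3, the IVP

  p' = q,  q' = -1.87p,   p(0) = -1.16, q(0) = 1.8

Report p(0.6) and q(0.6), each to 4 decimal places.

0.2114, 2.3989

Heun on (p,q): k1 = f(x_n, state_n); k2 = f(x_n + h, state_n + h·k1); state_{n+1} = state_n + (h/2)·(k1 + k2).
0.000000: (-1.160000, 1.800000)
  k1 = (1.800000, 2.169200)
  predictor → (-0.620000, 2.450760)
  k2 = (2.450760, 1.159400)
  → (-0.522386, 2.299290)
0.300000: (-0.522386, 2.299290)
  k1 = (2.299290, 0.976862)
  predictor → (0.167401, 2.592349)
  k2 = (2.592349, -0.313040)
  → (0.211360, 2.398863)
(p(0.6), q(0.6)) ≈ (0.2114, 2.3989)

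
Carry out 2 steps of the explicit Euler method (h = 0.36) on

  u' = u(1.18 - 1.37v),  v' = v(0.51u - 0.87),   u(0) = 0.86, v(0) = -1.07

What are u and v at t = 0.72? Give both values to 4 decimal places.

Euler on (u,v): u_{n+1} = u_n + h·u', v_{n+1} = v_n + h·v'.
0.000000: (0.860000, -1.070000); f=(2.275474, 0.461598) → (1.679171, -0.903825)
0.360000: (1.679171, -0.903825); f=(4.060637, 0.012313) → (3.141000, -0.899392)
(u(0.72), v(0.72)) ≈ (3.1410, -0.8994)

3.1410, -0.8994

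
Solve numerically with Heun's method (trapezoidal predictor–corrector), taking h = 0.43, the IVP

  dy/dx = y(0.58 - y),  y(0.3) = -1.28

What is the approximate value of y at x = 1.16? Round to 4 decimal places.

Heun: k1 = f(x_n, y_n); k2 = f(x_n + h, y_n + h·k1); y_{n+1} = y_n + (h/2)·(k1 + k2).
x=0.300000, y=-1.280000:
  k1 = f(0.300000, -1.280000) = -2.380800
  k2 = f(0.730000, -2.303744) = -6.643408
  y ← -1.280000 + (0.43/2)·(-2.380800 + (-6.643408)) = -3.220205
x=0.730000, y=-3.220205:
  k1 = f(0.730000, -3.220205) = -12.237437
  k2 = f(1.160000, -8.482303) = -76.869194
  y ← -3.220205 + (0.43/2)·(-12.237437 + (-76.869194)) = -22.378130
y(1.16) ≈ -22.3781

-22.3781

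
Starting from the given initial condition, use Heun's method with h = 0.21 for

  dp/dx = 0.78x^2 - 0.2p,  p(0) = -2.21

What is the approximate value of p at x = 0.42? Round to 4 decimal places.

-2.0106

Heun: k1 = f(x_n, p_n); k2 = f(x_n + h, p_n + h·k1); p_{n+1} = p_n + (h/2)·(k1 + k2).
x=0.000000, p=-2.210000:
  k1 = f(0.000000, -2.210000) = 0.442000
  k2 = f(0.210000, -2.117180) = 0.457834
  p ← -2.210000 + (0.21/2)·(0.442000 + 0.457834) = -2.115517
x=0.210000, p=-2.115517:
  k1 = f(0.210000, -2.115517) = 0.457501
  k2 = f(0.420000, -2.019442) = 0.541480
  p ← -2.115517 + (0.21/2)·(0.457501 + 0.541480) = -2.010624
p(0.42) ≈ -2.0106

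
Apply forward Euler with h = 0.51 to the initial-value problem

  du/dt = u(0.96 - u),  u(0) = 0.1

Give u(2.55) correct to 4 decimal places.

Euler: u_{n+1} = u_n + h·f(t_n, u_n).
t=0.000000, u=0.100000: f=0.086000 → u ← 0.100000 + 0.51·0.086000 = 0.143860
t=0.510000, u=0.143860: f=0.117410 → u ← 0.143860 + 0.51·0.117410 = 0.203739
t=1.020000, u=0.203739: f=0.154080 → u ← 0.203739 + 0.51·0.154080 = 0.282320
t=1.530000, u=0.282320: f=0.191323 → u ← 0.282320 + 0.51·0.191323 = 0.379894
t=2.040000, u=0.379894: f=0.220379 → u ← 0.379894 + 0.51·0.220379 = 0.492287
u(2.55) ≈ 0.4923

0.4923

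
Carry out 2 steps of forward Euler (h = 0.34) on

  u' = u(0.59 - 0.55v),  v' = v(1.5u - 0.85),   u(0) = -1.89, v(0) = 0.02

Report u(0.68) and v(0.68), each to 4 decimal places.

-2.7180, 0.0022

Euler on (u,v): u_{n+1} = u_n + h·u', v_{n+1} = v_n + h·v'.
0.000000: (-1.890000, 0.020000); f=(-1.094310, -0.073700) → (-2.262065, -0.005058)
0.340000: (-2.262065, -0.005058); f=(-1.340911, 0.021462) → (-2.717975, 0.002239)
(u(0.68), v(0.68)) ≈ (-2.7180, 0.0022)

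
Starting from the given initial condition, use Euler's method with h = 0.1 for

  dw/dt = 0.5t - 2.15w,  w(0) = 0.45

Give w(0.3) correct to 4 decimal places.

Euler: w_{n+1} = w_n + h·f(t_n, w_n).
t=0.000000, w=0.450000: f=-0.967500 → w ← 0.450000 + 0.1·(-0.967500) = 0.353250
t=0.100000, w=0.353250: f=-0.709487 → w ← 0.353250 + 0.1·(-0.709487) = 0.282301
t=0.200000, w=0.282301: f=-0.506948 → w ← 0.282301 + 0.1·(-0.506948) = 0.231606
w(0.3) ≈ 0.2316

0.2316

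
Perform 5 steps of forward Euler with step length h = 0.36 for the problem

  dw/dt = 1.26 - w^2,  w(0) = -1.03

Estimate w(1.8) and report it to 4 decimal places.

Euler: w_{n+1} = w_n + h·f(t_n, w_n).
t=0.000000, w=-1.030000: f=0.199100 → w ← -1.030000 + 0.36·0.199100 = -0.958324
t=0.360000, w=-0.958324: f=0.341615 → w ← -0.958324 + 0.36·0.341615 = -0.835343
t=0.720000, w=-0.835343: f=0.562203 → w ← -0.835343 + 0.36·0.562203 = -0.632950
t=1.080000, w=-0.632950: f=0.859375 → w ← -0.632950 + 0.36·0.859375 = -0.323575
t=1.440000, w=-0.323575: f=1.155299 → w ← -0.323575 + 0.36·1.155299 = 0.092333
w(1.8) ≈ 0.0923

0.0923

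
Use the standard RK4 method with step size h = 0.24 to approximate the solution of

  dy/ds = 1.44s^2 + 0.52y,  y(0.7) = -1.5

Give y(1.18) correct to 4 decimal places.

-1.2312

RK4: k1 = f(s_n, y_n); k2 = f(s_n + h/2, y_n + (h/2)·k1); k3 = f(s_n + h/2, y_n + (h/2)·k2); k4 = f(s_n + h, y_n + h·k3); y_{n+1} = y_n + (h/6)·(k1 + 2k2 + 2k3 + k4).
s=0.700000, y=-1.500000:
  k1 = f(0.700000, -1.500000) = -0.074400
  k2 = f(0.820000, -1.508928) = 0.183613
  k3 = f(0.820000, -1.477966) = 0.199713
  k4 = f(0.940000, -1.452069) = 0.517308
  y ← -1.500000 + (0.24/6)·(k1 + 2k2 + 2k3 + k4) = -1.451618
s=0.940000, y=-1.451618:
  k1 = f(0.940000, -1.451618) = 0.517543
  k2 = f(1.060000, -1.389512) = 0.895438
  k3 = f(1.060000, -1.344165) = 0.919018
  k4 = f(1.180000, -1.231053) = 1.364908
  y ← -1.451618 + (0.24/6)·(k1 + 2k2 + 2k3 + k4) = -1.231163
y(1.18) ≈ -1.2312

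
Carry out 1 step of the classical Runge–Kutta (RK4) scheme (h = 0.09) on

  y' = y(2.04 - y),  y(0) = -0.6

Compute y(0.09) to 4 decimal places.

-0.7663

RK4: k1 = f(t_n, y_n); k2 = f(t_n + h/2, y_n + (h/2)·k1); k3 = f(t_n + h/2, y_n + (h/2)·k2); k4 = f(t_n + h, y_n + h·k3); y_{n+1} = y_n + (h/6)·(k1 + 2k2 + 2k3 + k4).
t=0.000000, y=-0.600000:
  k1 = f(0.000000, -0.600000) = -1.584000
  k2 = f(0.045000, -0.671280) = -1.820028
  k3 = f(0.045000, -0.681901) = -1.856068
  k4 = f(0.090000, -0.767046) = -2.153134
  y ← -0.600000 + (0.09/6)·(k1 + 2k2 + 2k3 + k4) = -0.766340
y(0.09) ≈ -0.7663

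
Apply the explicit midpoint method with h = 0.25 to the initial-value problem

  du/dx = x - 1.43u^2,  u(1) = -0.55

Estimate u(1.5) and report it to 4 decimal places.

Midpoint: k1 = f(x_n, u_n); k2 = f(x_n + h/2, u_n + (h/2)·k1); u_{n+1} = u_n + h·k2.
x=1.000000, u=-0.550000:
  k1 = f(1.000000, -0.550000) = 0.567425
  k2 = f(1.125000, -0.479072) = 0.796801
  u ← -0.550000 + 0.25·0.796801 = -0.350800
x=1.250000, u=-0.350800:
  k1 = f(1.250000, -0.350800) = 1.074024
  k2 = f(1.375000, -0.216547) = 1.307944
  u ← -0.350800 + 0.25·1.307944 = -0.023814
u(1.5) ≈ -0.0238

-0.0238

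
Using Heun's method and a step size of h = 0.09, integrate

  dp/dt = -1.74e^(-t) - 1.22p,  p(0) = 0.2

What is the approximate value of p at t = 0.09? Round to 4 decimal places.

0.0380

Heun: k1 = f(t_n, p_n); k2 = f(t_n + h, p_n + h·k1); p_{n+1} = p_n + (h/2)·(k1 + k2).
t=0.000000, p=0.200000:
  k1 = f(0.000000, 0.200000) = -1.984000
  k2 = f(0.090000, 0.021440) = -1.616397
  p ← 0.200000 + (0.09/2)·(-1.984000 + (-1.616397)) = 0.037982
p(0.09) ≈ 0.0380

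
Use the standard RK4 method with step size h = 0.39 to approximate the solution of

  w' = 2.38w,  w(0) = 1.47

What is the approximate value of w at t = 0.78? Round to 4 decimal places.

9.3587

RK4: k1 = f(t_n, w_n); k2 = f(t_n + h/2, w_n + (h/2)·k1); k3 = f(t_n + h/2, w_n + (h/2)·k2); k4 = f(t_n + h, w_n + h·k3); w_{n+1} = w_n + (h/6)·(k1 + 2k2 + 2k3 + k4).
t=0.000000, w=1.470000:
  k1 = f(0.000000, 1.470000) = 3.498600
  k2 = f(0.195000, 2.152227) = 5.122300
  k3 = f(0.195000, 2.468849) = 5.875860
  k4 = f(0.390000, 3.761585) = 8.952573
  w ← 1.470000 + (0.39/6)·(k1 + 2k2 + 2k3 + k4) = 3.709087
t=0.390000, w=3.709087:
  k1 = f(0.390000, 3.709087) = 8.827627
  k2 = f(0.585000, 5.430474) = 12.924529
  k3 = f(0.585000, 6.229370) = 14.825901
  k4 = f(0.780000, 9.491188) = 22.589028
  w ← 3.709087 + (0.39/6)·(k1 + 2k2 + 2k3 + k4) = 9.358725
w(0.78) ≈ 9.3587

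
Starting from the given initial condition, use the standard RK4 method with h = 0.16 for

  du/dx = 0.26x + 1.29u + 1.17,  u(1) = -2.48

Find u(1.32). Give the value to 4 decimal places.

-3.1655

RK4: k1 = f(x_n, u_n); k2 = f(x_n + h/2, u_n + (h/2)·k1); k3 = f(x_n + h/2, u_n + (h/2)·k2); k4 = f(x_n + h, u_n + h·k3); u_{n+1} = u_n + (h/6)·(k1 + 2k2 + 2k3 + k4).
x=1.000000, u=-2.480000:
  k1 = f(1.000000, -2.480000) = -1.769200
  k2 = f(1.080000, -2.621536) = -1.930981
  k3 = f(1.080000, -2.634479) = -1.947677
  k4 = f(1.160000, -2.791628) = -2.129601
  u ← -2.480000 + (0.16/6)·(k1 + 2k2 + 2k3 + k4) = -2.790830
x=1.160000, u=-2.790830:
  k1 = f(1.160000, -2.790830) = -2.128570
  k2 = f(1.240000, -2.961115) = -2.327439
  k3 = f(1.240000, -2.977025) = -2.347962
  k4 = f(1.320000, -3.166504) = -2.571590
  u ← -2.790830 + (0.16/6)·(k1 + 2k2 + 2k3 + k4) = -3.165522
u(1.32) ≈ -3.1655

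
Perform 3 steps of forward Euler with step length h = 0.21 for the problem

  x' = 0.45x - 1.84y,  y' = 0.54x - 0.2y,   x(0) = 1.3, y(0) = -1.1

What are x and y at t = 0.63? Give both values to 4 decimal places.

2.8515, -0.3620

Euler on (x,y): x_{n+1} = x_n + h·x', y_{n+1} = y_n + h·y'.
0.000000: (1.300000, -1.100000); f=(2.609000, 0.922000) → (1.847890, -0.906380)
0.210000: (1.847890, -0.906380); f=(2.499290, 1.179137) → (2.372741, -0.658761)
0.420000: (2.372741, -0.658761); f=(2.279854, 1.413032) → (2.851510, -0.362025)
(x(0.63), y(0.63)) ≈ (2.8515, -0.3620)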